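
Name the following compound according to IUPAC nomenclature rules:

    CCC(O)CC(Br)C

The longest chain bearing the –OH group is 6 carbons long (hexane).
An alcohol (–OH) is the principal characteristic group, giving the suffix -ol.
Number the chain so that numbering from this end puts the hydroxyl group at C-3 rather than C-4.
That gives the hydroxyl at C-3; a bromo group at C-5.
The name is 5-bromohexan-3-ol.

5-bromohexan-3-ol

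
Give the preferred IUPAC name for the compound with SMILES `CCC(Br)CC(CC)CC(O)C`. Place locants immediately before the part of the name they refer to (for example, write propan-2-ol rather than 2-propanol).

6-bromo-4-ethyloctan-2-ol

The longest chain bearing the –OH group is 8 carbons long (octane).
An alcohol (–OH) is the principal characteristic group, giving the suffix -ol.
Number the chain so that numbering from this end puts the hydroxyl group at C-2 rather than C-7.
This places the hydroxyl at C-2; a bromo group at C-6; an ethyl group at C-4.
Prefixes are listed alphabetically: bromo, ethyl.
Assembling the pieces gives 6-bromo-4-ethyloctan-2-ol.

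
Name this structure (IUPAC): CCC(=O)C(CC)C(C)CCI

The longest carbon chain that includes the carbonyl has 7 carbons, so the parent hydride is heptane.
A ketone (C=O on an internal carbon) is the principal characteristic group, giving the suffix -one.
Number the chain so that numbering from this end puts the carbonyl group at C-3 rather than C-5.
This places the carbonyl at C-3; an ethyl group at C-4; an iodo group at C-7; a methyl group at C-5.
Prefixes are listed alphabetically: ethyl, iodo, methyl.
Putting it together: 4-ethyl-7-iodo-5-methylheptan-3-one.

4-ethyl-7-iodo-5-methylheptan-3-one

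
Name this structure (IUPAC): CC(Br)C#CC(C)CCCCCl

2-bromo-9-chloro-5-methylnon-3-yne

The longest carbon chain that includes the multiple bond has 9 carbons, so the parent hydride is nonane.
A C≡C triple bond in the chain gives the infix -yne-.
The numbering direction is chosen so that numbering from this end puts the triple bond at C-3 rather than C-6.
This places the triple bond between C-3 and C-4; a bromo group at C-2; a chloro group at C-9; a methyl group at C-5.
The substituents are ordered alphabetically, ignoring any di-/tri- multipliers.
Putting it together: 2-bromo-9-chloro-5-methylnon-3-yne.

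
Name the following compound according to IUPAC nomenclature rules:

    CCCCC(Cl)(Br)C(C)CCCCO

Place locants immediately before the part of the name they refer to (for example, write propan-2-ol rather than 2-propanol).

Counting along the main chain through the –OH group gives 10 carbons: the parent is decane.
An alcohol (–OH) is the principal characteristic group, giving the suffix -ol.
Number the chain so that numbering from this end puts the hydroxyl group at C-1 rather than C-10.
With this numbering: the hydroxyl at C-1; a bromo group at C-6; a chloro group at C-6; a methyl group at C-5.
The substituents are ordered alphabetically, ignoring any di-/tri- multipliers.
Assembling the pieces gives 6-bromo-6-chloro-5-methyldecan-1-ol.

6-bromo-6-chloro-5-methyldecan-1-ol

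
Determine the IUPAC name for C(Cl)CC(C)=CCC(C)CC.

1-chloro-3,6-dimethyloct-3-ene

Counting along the main chain through the multiple bond gives 8 carbons: the parent is octane.
A C=C double bond in the chain gives the infix -ene-.
Number the chain so that numbering from this end puts the double bond at C-3 rather than C-5.
With this numbering: the double bond between C-3 and C-4; a chloro group at C-1; methyl groups at C-3 and C-6.
Prefixes are listed alphabetically: chloro, methyl.
The name is 1-chloro-3,6-dimethyloct-3-ene.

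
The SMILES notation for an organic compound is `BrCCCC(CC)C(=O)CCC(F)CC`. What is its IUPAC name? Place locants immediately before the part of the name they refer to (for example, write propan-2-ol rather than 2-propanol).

The longest carbon chain that includes the carbonyl has 10 carbons, so the parent hydride is decane.
A ketone (C=O on an internal carbon) is the principal characteristic group, giving the suffix -one.
Choose the numbering such that numbering from this end puts the carbonyl group at C-5 rather than C-6.
This places the carbonyl at C-5; a bromo group at C-1; an ethyl group at C-4; a fluoro group at C-8.
The substituents are ordered alphabetically, ignoring any di-/tri- multipliers.
Putting it together: 1-bromo-4-ethyl-8-fluorodecan-5-one.

1-bromo-4-ethyl-8-fluorodecan-5-one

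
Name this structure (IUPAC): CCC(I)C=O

2-iodobutanal

The longest chain bearing the –CHO group is 4 carbons long (butane).
The highest-priority functional group is an aldehyde (terminal –CHO), so the name ends in -al.
Choose the numbering such that the aldehyde carbon is C-1 by definition.
That gives an iodo group at C-2.
Assembling the pieces gives 2-iodobutanal.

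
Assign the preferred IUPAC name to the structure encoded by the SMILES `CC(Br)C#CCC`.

The longest chain bearing the multiple bond is 6 carbons long (hexane).
The chain contains a C≡C triple bond, so the unsaturation ending is -yne.
The numbering direction is chosen so that the substituent locant set {2} is lower than {5} at the first point of difference.
With this numbering: the triple bond between C-3 and C-4; a bromo group at C-2.
Putting it together: 2-bromohex-3-yne.

2-bromohex-3-yne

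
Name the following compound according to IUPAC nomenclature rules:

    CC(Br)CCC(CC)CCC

2-bromo-5-ethyloctane

The longest continuous carbon chain has 8 atoms, so the parent hydride is octane.
Choose the numbering such that the substituent locant set {2,5} is lower than {4,7} at the first point of difference.
That gives a bromo group at C-2; an ethyl group at C-5.
Prefixes are listed alphabetically: bromo, ethyl.
The name is 2-bromo-5-ethyloctane.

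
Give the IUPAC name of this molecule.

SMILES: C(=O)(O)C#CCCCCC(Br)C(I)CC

The longest chain bearing the –COOH group and the multiple bond is 11 carbons long (undecane).
A carboxylic acid (terminal –COOH) is the principal characteristic group, giving the suffix -oic acid.
The chain contains a C≡C triple bond, so the unsaturation ending is -yne.
Number the chain so that the carboxylic acid carbon is C-1 by definition.
This places the triple bond between C-2 and C-3; a bromo group at C-8; an iodo group at C-9.
Substituent prefixes are cited in alphabetical order (multiplying prefixes like di-/tri- are ignored for ordering).
Putting it together: 8-bromo-9-iodoundec-2-ynoic acid.

8-bromo-9-iodoundec-2-ynoic acid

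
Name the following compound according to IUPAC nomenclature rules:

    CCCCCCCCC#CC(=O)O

The longest chain bearing the –COOH group and the multiple bond is 11 carbons long (undecane).
A carboxylic acid (terminal –COOH) is the principal characteristic group, giving the suffix -oic acid.
The chain contains a C≡C triple bond, so the unsaturation ending is -yne.
Choose the numbering such that the carboxylic acid carbon is C-1 by definition.
With this numbering: the triple bond between C-2 and C-3.
Putting it together: undec-2-ynoic acid.

undec-2-ynoic acid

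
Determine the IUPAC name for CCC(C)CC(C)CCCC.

The longest continuous carbon chain has 9 atoms, so the parent hydride is nonane.
Choose the numbering such that the substituent locant set {3,5} is lower than {5,7} at the first point of difference.
This places methyl groups at C-3 and C-5.
The name is 3,5-dimethylnonane.

3,5-dimethylnonane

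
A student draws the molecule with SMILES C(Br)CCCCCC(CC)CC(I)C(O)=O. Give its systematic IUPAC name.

The longest chain bearing the –COOH group is 10 carbons long (decane).
The highest-priority functional group is a carboxylic acid (terminal –COOH), so the name ends in -oic acid.
The numbering direction is chosen so that the carboxylic acid carbon is C-1 by definition.
This places a bromo group at C-10; an ethyl group at C-4; an iodo group at C-2.
Substituent prefixes are cited in alphabetical order (multiplying prefixes like di-/tri- are ignored for ordering).
Assembling the pieces gives 10-bromo-4-ethyl-2-iododecanoic acid.

10-bromo-4-ethyl-2-iododecanoic acid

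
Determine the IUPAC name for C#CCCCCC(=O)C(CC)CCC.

4-ethylundec-10-yn-5-one

Counting along the main chain through the carbonyl and the multiple bond gives 11 carbons: the parent is undecane.
A ketone (C=O on an internal carbon) is the principal characteristic group, giving the suffix -one.
The chain contains a C≡C triple bond, so the unsaturation ending is -yne.
Number the chain so that numbering from this end puts the carbonyl group at C-5 rather than C-7.
That gives the carbonyl at C-5; the triple bond between C-10 and C-11; an ethyl group at C-4.
The name is 4-ethylundec-10-yn-5-one.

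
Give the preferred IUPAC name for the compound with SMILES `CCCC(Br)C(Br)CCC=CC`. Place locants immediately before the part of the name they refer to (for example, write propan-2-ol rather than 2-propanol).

The longest carbon chain that includes the multiple bond has 10 carbons, so the parent hydride is decane.
There is one C=C double bond, indicated by the ending -ene.
Choose the numbering such that numbering from this end puts the double bond at C-2 rather than C-8.
This places the double bond between C-2 and C-3; bromo groups at C-6 and C-7.
Assembling the pieces gives 6,7-dibromodec-2-ene.

6,7-dibromodec-2-ene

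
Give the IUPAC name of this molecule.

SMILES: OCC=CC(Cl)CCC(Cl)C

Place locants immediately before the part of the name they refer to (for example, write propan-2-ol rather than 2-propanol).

Counting along the main chain through the –OH group and the multiple bond gives 8 carbons: the parent is octane.
The principal characteristic group is an alcohol (–OH), named with the suffix -ol.
There is one C=C double bond, indicated by the ending -ene.
Choose the numbering such that numbering from this end puts the hydroxyl group at C-1 rather than C-8.
With this numbering: the hydroxyl at C-1; the double bond between C-2 and C-3; chloro groups at C-4 and C-7.
The name is 4,7-dichlorooct-2-en-1-ol.

4,7-dichlorooct-2-en-1-ol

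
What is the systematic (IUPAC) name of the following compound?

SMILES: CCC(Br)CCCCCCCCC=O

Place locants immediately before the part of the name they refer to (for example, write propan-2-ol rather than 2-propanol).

Counting along the main chain through the –CHO group gives 12 carbons: the parent is dodecane.
An aldehyde (terminal –CHO) is the principal characteristic group, giving the suffix -al.
The numbering direction is chosen so that the aldehyde carbon is C-1 by definition.
With this numbering: a bromo group at C-10.
The name is 10-bromododecanal.

10-bromododecanal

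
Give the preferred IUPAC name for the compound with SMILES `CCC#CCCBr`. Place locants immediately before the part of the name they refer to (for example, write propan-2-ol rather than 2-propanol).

Counting along the main chain through the multiple bond gives 6 carbons: the parent is hexane.
The chain contains a C≡C triple bond, so the unsaturation ending is -yne.
Number the chain so that the substituent locant set {1} is lower than {6} at the first point of difference.
With this numbering: the triple bond between C-3 and C-4; a bromo group at C-1.
The name is 1-bromohex-3-yne.

1-bromohex-3-yne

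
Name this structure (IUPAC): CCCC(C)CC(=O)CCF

Counting along the main chain through the carbonyl gives 8 carbons: the parent is octane.
The highest-priority functional group is a ketone (C=O on an internal carbon), so the name ends in -one.
The numbering direction is chosen so that numbering from this end puts the carbonyl group at C-3 rather than C-6.
This places the carbonyl at C-3; a fluoro group at C-1; a methyl group at C-5.
Prefixes are listed alphabetically: fluoro, methyl.
Putting it together: 1-fluoro-5-methyloctan-3-one.

1-fluoro-5-methyloctan-3-one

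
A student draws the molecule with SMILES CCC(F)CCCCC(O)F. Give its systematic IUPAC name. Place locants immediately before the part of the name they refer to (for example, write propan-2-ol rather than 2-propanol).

The longest carbon chain that includes the –OH group has 8 carbons, so the parent hydride is octane.
The principal characteristic group is an alcohol (–OH), named with the suffix -ol.
The numbering direction is chosen so that numbering from this end puts the hydroxyl group at C-1 rather than C-8.
This places the hydroxyl at C-1; fluoro groups at C-1 and C-6.
Assembling the pieces gives 1,6-difluorooctan-1-ol.

1,6-difluorooctan-1-ol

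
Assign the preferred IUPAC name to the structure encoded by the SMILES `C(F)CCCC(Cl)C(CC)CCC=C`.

6-chloro-5-ethyl-10-fluorodec-1-ene

The longest carbon chain that includes the multiple bond has 10 carbons, so the parent hydride is decane.
A C=C double bond in the chain gives the infix -ene-.
The numbering direction is chosen so that numbering from this end puts the double bond at C-1 rather than C-9.
This places the double bond between C-1 and C-2; a chloro group at C-6; an ethyl group at C-5; a fluoro group at C-10.
Substituent prefixes are cited in alphabetical order (multiplying prefixes like di-/tri- are ignored for ordering).
The name is 6-chloro-5-ethyl-10-fluorodec-1-ene.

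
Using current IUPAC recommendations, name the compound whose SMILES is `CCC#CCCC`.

Counting along the main chain through the multiple bond gives 7 carbons: the parent is heptane.
A C≡C triple bond in the chain gives the infix -yne-.
The numbering direction is chosen so that numbering from this end puts the triple bond at C-3 rather than C-4.
This places the triple bond between C-3 and C-4.
Putting it together: hept-3-yne.

hept-3-yne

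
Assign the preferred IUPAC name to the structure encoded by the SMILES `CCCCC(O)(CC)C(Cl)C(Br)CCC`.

Counting along the main chain through the –OH group gives 10 carbons: the parent is decane.
The principal characteristic group is an alcohol (–OH), named with the suffix -ol.
Choose the numbering such that numbering from this end puts the hydroxyl group at C-5 rather than C-6.
That gives the hydroxyl at C-5; a bromo group at C-7; a chloro group at C-6; an ethyl group at C-5.
Substituent prefixes are cited in alphabetical order (multiplying prefixes like di-/tri- are ignored for ordering).
Assembling the pieces gives 7-bromo-6-chloro-5-ethyldecan-5-ol.

7-bromo-6-chloro-5-ethyldecan-5-ol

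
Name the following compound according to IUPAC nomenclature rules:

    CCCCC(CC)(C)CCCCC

5-ethyl-5-methyldecane

The longest carbon chain is 10 atoms: the parent is decane.
Choose the numbering such that the substituent locant set {5,5} is lower than {6,6} at the first point of difference.
This places an ethyl group at C-5; a methyl group at C-5.
Prefixes are listed alphabetically: ethyl, methyl.
Putting it together: 5-ethyl-5-methyldecane.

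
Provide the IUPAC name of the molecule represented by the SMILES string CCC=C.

but-1-ene

The longest carbon chain that includes the multiple bond has 4 carbons, so the parent hydride is butane.
The chain contains a C=C double bond, so the unsaturation ending is -ene.
Number the chain so that numbering from this end puts the double bond at C-1 rather than C-3.
This places the double bond between C-1 and C-2.
Putting it together: but-1-ene.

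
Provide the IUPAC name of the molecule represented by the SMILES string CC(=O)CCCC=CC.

The longest carbon chain that includes the carbonyl and the multiple bond has 8 carbons, so the parent hydride is octane.
A ketone (C=O on an internal carbon) is the principal characteristic group, giving the suffix -one.
The chain contains a C=C double bond, so the unsaturation ending is -ene.
The numbering direction is chosen so that numbering from this end puts the carbonyl group at C-2 rather than C-7.
With this numbering: the carbonyl at C-2; the double bond between C-6 and C-7.
Putting it together: oct-6-en-2-one.

oct-6-en-2-one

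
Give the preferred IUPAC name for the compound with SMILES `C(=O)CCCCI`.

The longest chain bearing the –CHO group is 5 carbons long (pentane).
An aldehyde (terminal –CHO) is the principal characteristic group, giving the suffix -al.
The numbering direction is chosen so that the aldehyde carbon is C-1 by definition.
That gives an iodo group at C-5.
Putting it together: 5-iodopentanal.

5-iodopentanal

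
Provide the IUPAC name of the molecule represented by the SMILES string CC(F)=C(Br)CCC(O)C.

5-bromo-6-fluorohept-5-en-2-ol

The longest chain bearing the –OH group and the multiple bond is 7 carbons long (heptane).
The highest-priority functional group is an alcohol (–OH), so the name ends in -ol.
The chain contains a C=C double bond, so the unsaturation ending is -ene.
The numbering direction is chosen so that numbering from this end puts the hydroxyl group at C-2 rather than C-6.
That gives the hydroxyl at C-2; the double bond between C-5 and C-6; a bromo group at C-5; a fluoro group at C-6.
Prefixes are listed alphabetically: bromo, fluoro.
The name is 5-bromo-6-fluorohept-5-en-2-ol.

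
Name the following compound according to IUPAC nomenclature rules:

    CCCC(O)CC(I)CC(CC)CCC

The longest carbon chain that includes the –OH group has 11 carbons, so the parent hydride is undecane.
An alcohol (–OH) is the principal characteristic group, giving the suffix -ol.
Choose the numbering such that numbering from this end puts the hydroxyl group at C-4 rather than C-8.
That gives the hydroxyl at C-4; an ethyl group at C-8; an iodo group at C-6.
Prefixes are listed alphabetically: ethyl, iodo.
Assembling the pieces gives 8-ethyl-6-iodoundecan-4-ol.

8-ethyl-6-iodoundecan-4-ol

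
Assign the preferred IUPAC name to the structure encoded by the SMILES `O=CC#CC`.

but-2-ynal

The longest carbon chain that includes the –CHO group and the multiple bond has 4 carbons, so the parent hydride is butane.
An aldehyde (terminal –CHO) is the principal characteristic group, giving the suffix -al.
There is one C≡C triple bond, indicated by the ending -yne.
The numbering direction is chosen so that the aldehyde carbon is C-1 by definition.
That gives the triple bond between C-2 and C-3.
The name is but-2-ynal.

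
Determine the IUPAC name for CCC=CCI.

The longest chain bearing the multiple bond is 5 carbons long (pentane).
A C=C double bond in the chain gives the infix -ene-.
Choose the numbering such that numbering from this end puts the double bond at C-2 rather than C-3.
With this numbering: the double bond between C-2 and C-3; an iodo group at C-1.
Assembling the pieces gives 1-iodopent-2-ene.

1-iodopent-2-ene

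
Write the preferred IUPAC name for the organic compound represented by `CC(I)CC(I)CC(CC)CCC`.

6-ethyl-2,4-diiodononane

The longest carbon chain is 9 atoms: the parent is nonane.
The numbering direction is chosen so that the substituent locant set {2,4,6} is lower than {4,6,8} at the first point of difference.
With this numbering: an ethyl group at C-6; iodo groups at C-2 and C-4.
The substituents are ordered alphabetically, ignoring any di-/tri- multipliers.
Putting it together: 6-ethyl-2,4-diiodononane.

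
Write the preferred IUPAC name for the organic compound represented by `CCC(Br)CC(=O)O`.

3-bromopentanoic acid

Counting along the main chain through the –COOH group gives 5 carbons: the parent is pentane.
The highest-priority functional group is a carboxylic acid (terminal –COOH), so the name ends in -oic acid.
Choose the numbering such that the carboxylic acid carbon is C-1 by definition.
That gives a bromo group at C-3.
Putting it together: 3-bromopentanoic acid.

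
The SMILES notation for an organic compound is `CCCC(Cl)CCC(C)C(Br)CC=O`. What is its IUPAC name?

3-bromo-7-chloro-4-methyldecanal

The longest carbon chain that includes the –CHO group has 10 carbons, so the parent hydride is decane.
The highest-priority functional group is an aldehyde (terminal –CHO), so the name ends in -al.
Choose the numbering such that the aldehyde carbon is C-1 by definition.
This places a bromo group at C-3; a chloro group at C-7; a methyl group at C-4.
Prefixes are listed alphabetically: bromo, chloro, methyl.
Assembling the pieces gives 3-bromo-7-chloro-4-methyldecanal.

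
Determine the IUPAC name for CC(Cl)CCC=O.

4-chloropentanal

Counting along the main chain through the –CHO group gives 5 carbons: the parent is pentane.
The principal characteristic group is an aldehyde (terminal –CHO), named with the suffix -al.
Choose the numbering such that the aldehyde carbon is C-1 by definition.
This places a chloro group at C-4.
Putting it together: 4-chloropentanal.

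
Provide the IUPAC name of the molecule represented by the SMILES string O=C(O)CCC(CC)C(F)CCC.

Counting along the main chain through the –COOH group gives 8 carbons: the parent is octane.
A carboxylic acid (terminal –COOH) is the principal characteristic group, giving the suffix -oic acid.
Choose the numbering such that the carboxylic acid carbon is C-1 by definition.
That gives an ethyl group at C-4; a fluoro group at C-5.
Prefixes are listed alphabetically: ethyl, fluoro.
Assembling the pieces gives 4-ethyl-5-fluorooctanoic acid.

4-ethyl-5-fluorooctanoic acid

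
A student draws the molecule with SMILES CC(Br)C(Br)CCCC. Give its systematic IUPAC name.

The longest continuous carbon chain has 7 atoms, so the parent hydride is heptane.
The numbering direction is chosen so that the substituent locant set {2,3} is lower than {5,6} at the first point of difference.
This places bromo groups at C-2 and C-3.
Putting it together: 2,3-dibromoheptane.

2,3-dibromoheptane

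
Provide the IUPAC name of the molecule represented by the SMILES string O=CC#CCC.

pent-2-ynal

Counting along the main chain through the –CHO group and the multiple bond gives 5 carbons: the parent is pentane.
The principal characteristic group is an aldehyde (terminal –CHO), named with the suffix -al.
There is one C≡C triple bond, indicated by the ending -yne.
The numbering direction is chosen so that the aldehyde carbon is C-1 by definition.
This places the triple bond between C-2 and C-3.
Assembling the pieces gives pent-2-ynal.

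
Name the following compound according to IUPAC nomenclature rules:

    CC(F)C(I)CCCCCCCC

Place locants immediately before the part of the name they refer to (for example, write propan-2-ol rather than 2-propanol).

The longest carbon chain is 11 atoms: the parent is undecane.
Choose the numbering such that the substituent locant set {2,3} is lower than {9,10} at the first point of difference.
With this numbering: a fluoro group at C-2; an iodo group at C-3.
Substituent prefixes are cited in alphabetical order (multiplying prefixes like di-/tri- are ignored for ordering).
Assembling the pieces gives 2-fluoro-3-iodoundecane.

2-fluoro-3-iodoundecane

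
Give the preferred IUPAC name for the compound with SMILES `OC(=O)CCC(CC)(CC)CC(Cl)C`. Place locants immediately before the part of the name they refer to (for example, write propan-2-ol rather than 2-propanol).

6-chloro-4,4-diethylheptanoic acid

The longest chain bearing the –COOH group is 7 carbons long (heptane).
The highest-priority functional group is a carboxylic acid (terminal –COOH), so the name ends in -oic acid.
The numbering direction is chosen so that the carboxylic acid carbon is C-1 by definition.
This places a chloro group at C-6; two ethyl groups at C-4.
The substituents are ordered alphabetically, ignoring any di-/tri- multipliers.
Assembling the pieces gives 6-chloro-4,4-diethylheptanoic acid.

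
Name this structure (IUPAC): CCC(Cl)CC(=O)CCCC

Counting along the main chain through the carbonyl gives 9 carbons: the parent is nonane.
The highest-priority functional group is a ketone (C=O on an internal carbon), so the name ends in -one.
The numbering direction is chosen so that the substituent locant set {3} is lower than {7} at the first point of difference.
With this numbering: the carbonyl at C-5; a chloro group at C-3.
Assembling the pieces gives 3-chlorononan-5-one.

3-chlorononan-5-one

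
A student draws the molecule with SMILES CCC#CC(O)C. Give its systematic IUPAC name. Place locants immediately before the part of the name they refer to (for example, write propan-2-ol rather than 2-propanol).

hex-3-yn-2-ol

The longest carbon chain that includes the –OH group and the multiple bond has 6 carbons, so the parent hydride is hexane.
An alcohol (–OH) is the principal characteristic group, giving the suffix -ol.
A C≡C triple bond in the chain gives the infix -yne-.
Choose the numbering such that numbering from this end puts the hydroxyl group at C-2 rather than C-5.
This places the hydroxyl at C-2; the triple bond between C-3 and C-4.
Putting it together: hex-3-yn-2-ol.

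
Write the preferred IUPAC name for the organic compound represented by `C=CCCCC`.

The longest chain bearing the multiple bond is 6 carbons long (hexane).
There is one C=C double bond, indicated by the ending -ene.
Choose the numbering such that numbering from this end puts the double bond at C-1 rather than C-5.
With this numbering: the double bond between C-1 and C-2.
The name is hex-1-ene.

hex-1-ene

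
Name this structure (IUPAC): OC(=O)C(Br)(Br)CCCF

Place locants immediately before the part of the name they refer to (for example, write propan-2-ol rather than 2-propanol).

The longest carbon chain that includes the –COOH group has 5 carbons, so the parent hydride is pentane.
The principal characteristic group is a carboxylic acid (terminal –COOH), named with the suffix -oic acid.
Number the chain so that the carboxylic acid carbon is C-1 by definition.
With this numbering: two bromo groups at C-2; a fluoro group at C-5.
Substituent prefixes are cited in alphabetical order (multiplying prefixes like di-/tri- are ignored for ordering).
Assembling the pieces gives 2,2-dibromo-5-fluoropentanoic acid.

2,2-dibromo-5-fluoropentanoic acid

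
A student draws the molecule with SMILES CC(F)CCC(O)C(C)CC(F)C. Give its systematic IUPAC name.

2,8-difluoro-4-methylnonan-5-ol

Counting along the main chain through the –OH group gives 9 carbons: the parent is nonane.
The principal characteristic group is an alcohol (–OH), named with the suffix -ol.
The numbering direction is chosen so that the substituent locant set {2,4,8} is lower than {2,6,8} at the first point of difference.
That gives the hydroxyl at C-5; fluoro groups at C-2 and C-8; a methyl group at C-4.
Substituent prefixes are cited in alphabetical order (multiplying prefixes like di-/tri- are ignored for ordering).
Assembling the pieces gives 2,8-difluoro-4-methylnonan-5-ol.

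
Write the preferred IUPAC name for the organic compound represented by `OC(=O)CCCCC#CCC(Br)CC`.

The longest carbon chain that includes the –COOH group and the multiple bond has 11 carbons, so the parent hydride is undecane.
The principal characteristic group is a carboxylic acid (terminal –COOH), named with the suffix -oic acid.
The chain contains a C≡C triple bond, so the unsaturation ending is -yne.
Number the chain so that the carboxylic acid carbon is C-1 by definition.
That gives the triple bond between C-6 and C-7; a bromo group at C-9.
Putting it together: 9-bromoundec-6-ynoic acid.

9-bromoundec-6-ynoic acid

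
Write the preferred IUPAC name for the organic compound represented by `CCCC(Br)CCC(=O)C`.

5-bromooctan-2-one

Counting along the main chain through the carbonyl gives 8 carbons: the parent is octane.
The principal characteristic group is a ketone (C=O on an internal carbon), named with the suffix -one.
Choose the numbering such that numbering from this end puts the carbonyl group at C-2 rather than C-7.
This places the carbonyl at C-2; a bromo group at C-5.
Putting it together: 5-bromooctan-2-one.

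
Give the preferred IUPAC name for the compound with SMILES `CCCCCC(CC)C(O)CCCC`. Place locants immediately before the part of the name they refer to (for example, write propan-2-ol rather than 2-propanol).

The longest carbon chain that includes the –OH group has 11 carbons, so the parent hydride is undecane.
The principal characteristic group is an alcohol (–OH), named with the suffix -ol.
Choose the numbering such that numbering from this end puts the hydroxyl group at C-5 rather than C-7.
This places the hydroxyl at C-5; an ethyl group at C-6.
Assembling the pieces gives 6-ethylundecan-5-ol.

6-ethylundecan-5-ol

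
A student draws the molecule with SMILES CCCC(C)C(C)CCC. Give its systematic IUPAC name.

4,5-dimethyloctane

The longest carbon chain is 8 atoms: the parent is octane.
Numbering from either end gives identical locants here.
That gives methyl groups at C-4 and C-5.
Putting it together: 4,5-dimethyloctane.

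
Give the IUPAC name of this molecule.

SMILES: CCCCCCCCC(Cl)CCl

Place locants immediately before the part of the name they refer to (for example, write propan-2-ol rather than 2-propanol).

The longest carbon chain is 10 atoms: the parent is decane.
Number the chain so that the substituent locant set {1,2} is lower than {9,10} at the first point of difference.
With this numbering: chloro groups at C-1 and C-2.
The name is 1,2-dichlorodecane.

1,2-dichlorodecane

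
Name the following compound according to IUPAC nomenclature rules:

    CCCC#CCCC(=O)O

oct-4-ynoic acid

The longest chain bearing the –COOH group and the multiple bond is 8 carbons long (octane).
The principal characteristic group is a carboxylic acid (terminal –COOH), named with the suffix -oic acid.
There is one C≡C triple bond, indicated by the ending -yne.
The numbering direction is chosen so that the carboxylic acid carbon is C-1 by definition.
This places the triple bond between C-4 and C-5.
Assembling the pieces gives oct-4-ynoic acid.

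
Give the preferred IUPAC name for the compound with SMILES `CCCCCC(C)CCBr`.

1-bromo-3-methyloctane

The longest continuous carbon chain has 8 atoms, so the parent hydride is octane.
Choose the numbering such that the substituent locant set {1,3} is lower than {6,8} at the first point of difference.
With this numbering: a bromo group at C-1; a methyl group at C-3.
Prefixes are listed alphabetically: bromo, methyl.
Assembling the pieces gives 1-bromo-3-methyloctane.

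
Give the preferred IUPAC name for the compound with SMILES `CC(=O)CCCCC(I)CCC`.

The longest chain bearing the carbonyl is 10 carbons long (decane).
The highest-priority functional group is a ketone (C=O on an internal carbon), so the name ends in -one.
The numbering direction is chosen so that numbering from this end puts the carbonyl group at C-2 rather than C-9.
With this numbering: the carbonyl at C-2; an iodo group at C-7.
Assembling the pieces gives 7-iododecan-2-one.

7-iododecan-2-one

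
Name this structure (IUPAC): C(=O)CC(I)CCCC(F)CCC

Counting along the main chain through the –CHO group gives 10 carbons: the parent is decane.
The highest-priority functional group is an aldehyde (terminal –CHO), so the name ends in -al.
Choose the numbering such that the aldehyde carbon is C-1 by definition.
With this numbering: a fluoro group at C-7; an iodo group at C-3.
The substituents are ordered alphabetically, ignoring any di-/tri- multipliers.
Putting it together: 7-fluoro-3-iododecanal.

7-fluoro-3-iododecanal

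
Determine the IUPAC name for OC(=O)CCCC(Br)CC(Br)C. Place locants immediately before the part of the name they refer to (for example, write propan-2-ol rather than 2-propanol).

The longest carbon chain that includes the –COOH group has 8 carbons, so the parent hydride is octane.
The highest-priority functional group is a carboxylic acid (terminal –COOH), so the name ends in -oic acid.
Choose the numbering such that the carboxylic acid carbon is C-1 by definition.
With this numbering: bromo groups at C-5 and C-7.
The name is 5,7-dibromooctanoic acid.

5,7-dibromooctanoic acid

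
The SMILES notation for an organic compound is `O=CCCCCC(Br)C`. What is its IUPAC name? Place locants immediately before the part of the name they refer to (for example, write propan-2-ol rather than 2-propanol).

The longest carbon chain that includes the –CHO group has 7 carbons, so the parent hydride is heptane.
An aldehyde (terminal –CHO) is the principal characteristic group, giving the suffix -al.
The numbering direction is chosen so that the aldehyde carbon is C-1 by definition.
That gives a bromo group at C-6.
Putting it together: 6-bromoheptanal.

6-bromoheptanal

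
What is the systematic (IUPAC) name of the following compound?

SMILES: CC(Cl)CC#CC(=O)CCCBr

Counting along the main chain through the carbonyl and the multiple bond gives 9 carbons: the parent is nonane.
The highest-priority functional group is a ketone (C=O on an internal carbon), so the name ends in -one.
A C≡C triple bond in the chain gives the infix -yne-.
The numbering direction is chosen so that numbering from this end puts the carbonyl group at C-4 rather than C-6.
With this numbering: the carbonyl at C-4; the triple bond between C-5 and C-6; a bromo group at C-1; a chloro group at C-8.
Prefixes are listed alphabetically: bromo, chloro.
Assembling the pieces gives 1-bromo-8-chloronon-5-yn-4-one.

1-bromo-8-chloronon-5-yn-4-one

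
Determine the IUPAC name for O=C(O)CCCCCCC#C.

non-8-ynoic acid

The longest chain bearing the –COOH group and the multiple bond is 9 carbons long (nonane).
A carboxylic acid (terminal –COOH) is the principal characteristic group, giving the suffix -oic acid.
A C≡C triple bond in the chain gives the infix -yne-.
Choose the numbering such that the carboxylic acid carbon is C-1 by definition.
This places the triple bond between C-8 and C-9.
Assembling the pieces gives non-8-ynoic acid.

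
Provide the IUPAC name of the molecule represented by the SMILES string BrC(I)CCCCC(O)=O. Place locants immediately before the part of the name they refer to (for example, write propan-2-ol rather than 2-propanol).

The longest carbon chain that includes the –COOH group has 6 carbons, so the parent hydride is hexane.
The highest-priority functional group is a carboxylic acid (terminal –COOH), so the name ends in -oic acid.
Choose the numbering such that the carboxylic acid carbon is C-1 by definition.
With this numbering: a bromo group at C-6; an iodo group at C-6.
Substituent prefixes are cited in alphabetical order (multiplying prefixes like di-/tri- are ignored for ordering).
Assembling the pieces gives 6-bromo-6-iodohexanoic acid.

6-bromo-6-iodohexanoic acid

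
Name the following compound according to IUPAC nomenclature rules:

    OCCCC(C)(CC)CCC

4-ethyl-4-methylheptan-1-ol

Counting along the main chain through the –OH group gives 7 carbons: the parent is heptane.
The principal characteristic group is an alcohol (–OH), named with the suffix -ol.
Choose the numbering such that numbering from this end puts the hydroxyl group at C-1 rather than C-7.
This places the hydroxyl at C-1; an ethyl group at C-4; a methyl group at C-4.
The substituents are ordered alphabetically, ignoring any di-/tri- multipliers.
Putting it together: 4-ethyl-4-methylheptan-1-ol.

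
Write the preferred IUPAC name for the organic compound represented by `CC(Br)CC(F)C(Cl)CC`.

The parent chain contains 7 carbons (heptane).
Number the chain so that the substituent locant set {2,4,5} is lower than {3,4,6} at the first point of difference.
This places a bromo group at C-2; a chloro group at C-5; a fluoro group at C-4.
Prefixes are listed alphabetically: bromo, chloro, fluoro.
Putting it together: 2-bromo-5-chloro-4-fluoroheptane.

2-bromo-5-chloro-4-fluoroheptane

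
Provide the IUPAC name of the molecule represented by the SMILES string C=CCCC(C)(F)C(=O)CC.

4-fluoro-4-methyloct-7-en-3-one

The longest chain bearing the carbonyl and the multiple bond is 8 carbons long (octane).
A ketone (C=O on an internal carbon) is the principal characteristic group, giving the suffix -one.
There is one C=C double bond, indicated by the ending -ene.
Choose the numbering such that numbering from this end puts the carbonyl group at C-3 rather than C-6.
With this numbering: the carbonyl at C-3; the double bond between C-7 and C-8; a fluoro group at C-4; a methyl group at C-4.
Prefixes are listed alphabetically: fluoro, methyl.
Putting it together: 4-fluoro-4-methyloct-7-en-3-one.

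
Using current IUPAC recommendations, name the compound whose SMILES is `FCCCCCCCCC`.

The longest continuous carbon chain has 9 atoms, so the parent hydride is nonane.
The numbering direction is chosen so that the substituent locant set {1} is lower than {9} at the first point of difference.
This places a fluoro group at C-1.
Assembling the pieces gives 1-fluorononane.

1-fluorononane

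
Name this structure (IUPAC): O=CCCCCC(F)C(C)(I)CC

6-fluoro-7-iodo-7-methylnonanal

Counting along the main chain through the –CHO group gives 9 carbons: the parent is nonane.
The principal characteristic group is an aldehyde (terminal –CHO), named with the suffix -al.
The numbering direction is chosen so that the aldehyde carbon is C-1 by definition.
This places a fluoro group at C-6; an iodo group at C-7; a methyl group at C-7.
The substituents are ordered alphabetically, ignoring any di-/tri- multipliers.
The name is 6-fluoro-7-iodo-7-methylnonanal.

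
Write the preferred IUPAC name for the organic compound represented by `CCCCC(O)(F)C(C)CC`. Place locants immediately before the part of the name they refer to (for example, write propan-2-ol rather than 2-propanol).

4-fluoro-3-methyloctan-4-ol

Counting along the main chain through the –OH group gives 8 carbons: the parent is octane.
The highest-priority functional group is an alcohol (–OH), so the name ends in -ol.
Choose the numbering such that numbering from this end puts the hydroxyl group at C-4 rather than C-5.
With this numbering: the hydroxyl at C-4; a fluoro group at C-4; a methyl group at C-3.
Substituent prefixes are cited in alphabetical order (multiplying prefixes like di-/tri- are ignored for ordering).
Assembling the pieces gives 4-fluoro-3-methyloctan-4-ol.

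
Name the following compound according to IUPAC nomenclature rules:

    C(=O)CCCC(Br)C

5-bromohexanal

The longest carbon chain that includes the –CHO group has 6 carbons, so the parent hydride is hexane.
The highest-priority functional group is an aldehyde (terminal –CHO), so the name ends in -al.
Choose the numbering such that the aldehyde carbon is C-1 by definition.
With this numbering: a bromo group at C-5.
Putting it together: 5-bromohexanal.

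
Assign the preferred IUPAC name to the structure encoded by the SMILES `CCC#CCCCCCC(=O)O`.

Counting along the main chain through the –COOH group and the multiple bond gives 10 carbons: the parent is decane.
A carboxylic acid (terminal –COOH) is the principal characteristic group, giving the suffix -oic acid.
The chain contains a C≡C triple bond, so the unsaturation ending is -yne.
Number the chain so that the carboxylic acid carbon is C-1 by definition.
This places the triple bond between C-7 and C-8.
The name is dec-7-ynoic acid.

dec-7-ynoic acid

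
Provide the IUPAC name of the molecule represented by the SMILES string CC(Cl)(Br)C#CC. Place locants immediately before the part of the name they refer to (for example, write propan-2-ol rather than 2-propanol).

4-bromo-4-chloropent-2-yne

The longest carbon chain that includes the multiple bond has 5 carbons, so the parent hydride is pentane.
There is one C≡C triple bond, indicated by the ending -yne.
Choose the numbering such that numbering from this end puts the triple bond at C-2 rather than C-3.
That gives the triple bond between C-2 and C-3; a bromo group at C-4; a chloro group at C-4.
The substituents are ordered alphabetically, ignoring any di-/tri- multipliers.
Putting it together: 4-bromo-4-chloropent-2-yne.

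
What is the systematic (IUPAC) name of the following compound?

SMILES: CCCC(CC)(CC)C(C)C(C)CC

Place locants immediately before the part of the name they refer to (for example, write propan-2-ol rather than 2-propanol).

5,5-diethyl-3,4-dimethyloctane

The longest carbon chain is 8 atoms: the parent is octane.
The numbering direction is chosen so that the substituent locant set {3,4,5,5} is lower than {4,4,5,6} at the first point of difference.
This places two ethyl groups at C-5; methyl groups at C-3 and C-4.
Prefixes are listed alphabetically: ethyl, methyl.
The name is 5,5-diethyl-3,4-dimethyloctane.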